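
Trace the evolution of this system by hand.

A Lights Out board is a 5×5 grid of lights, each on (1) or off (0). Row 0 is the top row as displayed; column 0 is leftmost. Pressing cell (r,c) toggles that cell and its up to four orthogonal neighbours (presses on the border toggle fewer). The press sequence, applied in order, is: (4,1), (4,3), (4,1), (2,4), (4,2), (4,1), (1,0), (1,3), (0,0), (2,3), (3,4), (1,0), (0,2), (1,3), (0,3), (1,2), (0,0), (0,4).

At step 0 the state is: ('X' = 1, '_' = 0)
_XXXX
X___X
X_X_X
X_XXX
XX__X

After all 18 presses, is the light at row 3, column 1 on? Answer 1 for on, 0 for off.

t=0: _XXXX
X___X
X_X_X
X_XXX
XX__X
t=1: _XXXX
X___X
X_X_X
XXXXX
__X_X
t=2: _XXXX
X___X
X_X_X
XXX_X
___X_
t=3: _XXXX
X___X
X_X_X
X_X_X
XXXX_
t=4: _XXXX
X____
X_XX_
X_X__
XXXX_
t=5: _XXXX
X____
X_XX_
X____
X____
t=6: _XXXX
X____
X_XX_
XX___
_XX__
t=7: XXXXX
_X___
__XX_
XX___
_XX__
t=8: XXX_X
_XXXX
__X__
XX___
_XX__
t=9: __X_X
XXXXX
__X__
XX___
_XX__
t=10: __X_X
XXX_X
___XX
XX_X_
_XX__
t=11: __X_X
XXX_X
___X_
XX__X
_XX_X
t=12: X_X_X
__X_X
X__X_
XX__X
_XX_X
t=13: XX_XX
____X
X__X_
XX__X
_XX_X
t=14: XX__X
__XX_
X____
XX__X
_XX_X
t=15: XXXX_
__X__
X____
XX__X
_XX_X
t=16: XX_X_
_X_X_
X_X__
XX__X
_XX_X
t=17: ___X_
XX_X_
X_X__
XX__X
_XX_X
t=18: ____X
XX_XX
X_X__
XX__X
_XX_X

1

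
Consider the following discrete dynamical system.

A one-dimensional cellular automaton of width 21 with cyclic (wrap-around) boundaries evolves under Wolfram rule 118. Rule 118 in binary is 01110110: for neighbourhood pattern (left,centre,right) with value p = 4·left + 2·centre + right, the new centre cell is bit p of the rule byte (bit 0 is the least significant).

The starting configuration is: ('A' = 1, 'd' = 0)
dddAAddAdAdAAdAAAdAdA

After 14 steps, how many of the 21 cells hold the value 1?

16

[0] dddAAddAdAdAAdAAAdAdA
[1] AdAdAAAAAAAdAAddAAAAA
[2] AAAAddddddAAdAAAddddd
[3] dddAAddddAdAAddAAdddA
[4] AdAdAAddAAAdAAAdAAdAA
[5] AAAAdAAAddAAddAAdAAdd
[6] dddAAddAAAdAAAdAAdAAA
[7] AdAdAAAddAAddAAdAAddA
[8] AAAAddAAAdAAAdAAdAAAd
[9] dddAAAddAAddAAdAAddAA
[10] AdAddAAAdAAAdAAdAAAdA
[11] AAAAAddAAddAAdAAddAAd
[12] ddddAAAdAAAdAAdAAAdAA
[13] AddAddAAddAAdAAddAAdA
[14] AAAAAAdAAAdAAdAAAdAAd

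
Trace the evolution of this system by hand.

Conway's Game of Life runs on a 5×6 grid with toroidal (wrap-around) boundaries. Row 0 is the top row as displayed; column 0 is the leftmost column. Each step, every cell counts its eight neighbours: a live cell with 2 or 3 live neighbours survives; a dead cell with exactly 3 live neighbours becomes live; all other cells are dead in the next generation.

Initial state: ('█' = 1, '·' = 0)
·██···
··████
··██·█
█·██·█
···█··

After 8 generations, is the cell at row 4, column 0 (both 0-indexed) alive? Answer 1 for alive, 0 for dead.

0

0) ·██···
··████
··██·█
█·██·█
···█··
1) ·█····
█····█
······
██···█
█··██·
2) ·█··█·
█·····
·█····
██··██
··█·█·
3) ·█·█·█
██····
·█····
██████
··█·█·
4) ·█·███
·█····
···██·
█···██
······
5) █·█·█·
█····█
█··██·
···███
···█··
6) ██·██·
█·····
█··█··
··█··█
··█···
7) ████·█
█·███·
██···█
·███··
█·█·██
8) ······
······
·····█
···█··
······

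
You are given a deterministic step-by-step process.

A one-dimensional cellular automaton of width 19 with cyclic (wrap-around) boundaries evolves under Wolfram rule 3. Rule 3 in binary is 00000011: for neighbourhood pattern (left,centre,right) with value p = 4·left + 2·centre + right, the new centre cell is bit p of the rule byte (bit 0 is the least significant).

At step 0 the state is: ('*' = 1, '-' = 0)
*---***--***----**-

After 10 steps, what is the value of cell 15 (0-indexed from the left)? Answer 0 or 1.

k=0  *---***--***----**-
k=1  --**----*----***---
k=2  **---***--***----**
k=3  ---**----*----***--
k=4  ***---***--***----*
k=5  ----**----*----***-
k=6  ****---***--***----
k=7  -----**----*----***
k=8  -****---***--***---
k=9  *-----**----*----**
k=10  --****---***--***--

1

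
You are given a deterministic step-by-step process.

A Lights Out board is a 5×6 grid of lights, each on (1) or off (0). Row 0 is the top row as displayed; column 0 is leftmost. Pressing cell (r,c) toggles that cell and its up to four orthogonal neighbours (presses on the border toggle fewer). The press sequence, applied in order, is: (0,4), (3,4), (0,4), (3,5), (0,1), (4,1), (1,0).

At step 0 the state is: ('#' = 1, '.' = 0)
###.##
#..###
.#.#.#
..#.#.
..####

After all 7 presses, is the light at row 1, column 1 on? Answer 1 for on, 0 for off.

0

t=0: ###.##
#..###
.#.#.#
..#.#.
..####
t=1: ####..
#..#.#
.#.#.#
..#.#.
..####
t=2: ####..
#..#.#
.#.###
..##.#
..##.#
t=3: ###.##
#..###
.#.###
..##.#
..##.#
t=4: ###.##
#..###
.#.##.
..###.
..##..
t=5: ....##
##.###
.#.##.
..###.
..##..
t=6: ....##
##.###
.#.##.
.####.
##.#..
t=7: #...##
...###
##.##.
.####.
##.#..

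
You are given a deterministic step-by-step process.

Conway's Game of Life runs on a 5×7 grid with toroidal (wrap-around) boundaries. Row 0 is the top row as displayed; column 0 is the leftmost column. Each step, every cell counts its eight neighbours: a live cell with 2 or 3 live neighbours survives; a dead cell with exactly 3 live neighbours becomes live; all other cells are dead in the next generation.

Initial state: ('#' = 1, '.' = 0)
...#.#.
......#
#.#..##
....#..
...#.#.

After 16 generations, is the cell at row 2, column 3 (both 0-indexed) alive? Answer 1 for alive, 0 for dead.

step 0: ...#.#.
......#
#.#..##
....#..
...#.#.
step 1: .....##
#...#..
#....##
...##..
...#.#.
step 2: .....##
#...#..
#..#.##
...#...
...#.##
step 3: #......
#...#..
#..#.##
#.##...
.....##
step 4: #....#.
##..##.
#.##.#.
####...
##....#
step 5: ....##.
#.##.#.
.....#.
...##..
.......
step 6: ...####
...#.#.
..#..##
....#..
...#.#.
step 7: ..##..#
..##...
...#.##
...##.#
...#..#
step 8: ....#..
.....##
.....##
#.##..#
#.....#
step 9: #......
....#.#
....#..
.#.....
##.#.##
step 10: .#..#..
.....#.
.....#.
.##.###
.##...#
step 11: ###..#.
....##.
.......
.####.#
....#.#
step 12: ##.#...
.#..###
..#....
#.###..
....#.#
step 13: .###...
.#.####
#.#...#
.##.##.
....###
step 14: .#.....
....###
.......
.##.#..
#.....#
step 15: .......
.....#.
...##..
##.....
#.#....
step 16: .......
....#..
....#..
####...
#......

0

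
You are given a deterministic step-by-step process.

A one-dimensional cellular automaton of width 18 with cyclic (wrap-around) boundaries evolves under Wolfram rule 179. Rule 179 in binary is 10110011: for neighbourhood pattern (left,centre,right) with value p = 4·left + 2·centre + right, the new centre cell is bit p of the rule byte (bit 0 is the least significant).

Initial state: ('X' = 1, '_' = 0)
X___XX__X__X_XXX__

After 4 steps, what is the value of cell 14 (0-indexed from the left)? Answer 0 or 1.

gen 0: X___XX__X__X_XXX__
gen 1: _XXX__XX_XX_X_X_XX
gen 2: X_X_XX__X__X_X_X__
gen 3: _X_X__XX_XX_X_X_XX
gen 4: X_X_XX__X__X_X_X__

0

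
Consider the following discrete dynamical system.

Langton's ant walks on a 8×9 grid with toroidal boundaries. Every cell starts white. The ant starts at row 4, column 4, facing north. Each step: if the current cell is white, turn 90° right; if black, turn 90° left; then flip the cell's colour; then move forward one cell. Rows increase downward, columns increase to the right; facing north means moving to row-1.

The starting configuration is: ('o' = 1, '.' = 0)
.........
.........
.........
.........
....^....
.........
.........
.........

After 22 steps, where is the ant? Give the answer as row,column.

step 0: .........
.........
.........
.........
....^....
.........
.........
.........
step 1: .........
.........
.........
.........
....o>...
.........
.........
.........
step 2: .........
.........
.........
.........
....oo...
.....v...
.........
.........
step 3: .........
.........
.........
.........
....oo...
....<o...
.........
.........
step 4: .........
.........
.........
.........
....^o...
....oo...
.........
.........
step 5: .........
.........
.........
.........
...<.o...
....oo...
.........
.........
step 6: .........
.........
.........
...^.....
...o.o...
....oo...
.........
.........
step 7: .........
.........
.........
...o>....
...o.o...
....oo...
.........
.........
step 8: .........
.........
.........
...oo....
...ovo...
....oo...
.........
.........
step 9: .........
.........
.........
...oo....
...<oo...
....oo...
.........
.........
step 10: .........
.........
.........
...oo....
....oo...
...voo...
.........
.........
step 11: .........
.........
.........
...oo....
....oo...
..<ooo...
.........
.........
step 12: .........
.........
.........
...oo....
..^.oo...
..oooo...
.........
.........
step 13: .........
.........
.........
...oo....
..o>oo...
..oooo...
.........
.........
step 14: .........
.........
.........
...oo....
..oooo...
..ovoo...
.........
.........
step 15: .........
.........
.........
...oo....
..oooo...
..o.>o...
.........
.........
step 16: .........
.........
.........
...oo....
..oo^o...
..o..o...
.........
.........
step 17: .........
.........
.........
...oo....
..o<.o...
..o..o...
.........
.........
step 18: .........
.........
.........
...oo....
..o..o...
..ov.o...
.........
.........
step 19: .........
.........
.........
...oo....
..o..o...
..<o.o...
.........
.........
step 20: .........
.........
.........
...oo....
..o..o...
...o.o...
..v......
.........
step 21: .........
.........
.........
...oo....
..o..o...
...o.o...
.<o......
.........
step 22: .........
.........
.........
...oo....
..o..o...
.^.o.o...
.oo......
.........

5,1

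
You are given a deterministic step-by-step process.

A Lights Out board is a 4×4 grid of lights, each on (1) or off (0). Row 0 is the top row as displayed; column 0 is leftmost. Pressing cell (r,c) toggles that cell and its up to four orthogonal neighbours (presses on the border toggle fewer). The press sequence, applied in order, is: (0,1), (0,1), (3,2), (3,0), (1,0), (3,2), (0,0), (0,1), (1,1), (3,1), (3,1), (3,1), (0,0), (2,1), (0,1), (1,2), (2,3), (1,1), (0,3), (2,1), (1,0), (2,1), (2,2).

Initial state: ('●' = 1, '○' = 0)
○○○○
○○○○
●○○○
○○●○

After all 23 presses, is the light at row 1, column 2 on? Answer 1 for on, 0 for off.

0

t=0: ○○○○
○○○○
●○○○
○○●○
t=1: ●●●○
○●○○
●○○○
○○●○
t=2: ○○○○
○○○○
●○○○
○○●○
t=3: ○○○○
○○○○
●○●○
○●○●
t=4: ○○○○
○○○○
○○●○
●○○●
t=5: ●○○○
●●○○
●○●○
●○○●
t=6: ●○○○
●●○○
●○○○
●●●○
t=7: ○●○○
○●○○
●○○○
●●●○
t=8: ●○●○
○○○○
●○○○
●●●○
t=9: ●●●○
●●●○
●●○○
●●●○
t=10: ●●●○
●●●○
●○○○
○○○○
t=11: ●●●○
●●●○
●●○○
●●●○
t=12: ●●●○
●●●○
●○○○
○○○○
t=13: ○○●○
○●●○
●○○○
○○○○
t=14: ○○●○
○○●○
○●●○
○●○○
t=15: ●●○○
○●●○
○●●○
○●○○
t=16: ●●●○
○○○●
○●○○
○●○○
t=17: ●●●○
○○○○
○●●●
○●○●
t=18: ●○●○
●●●○
○○●●
○●○●
t=19: ●○○●
●●●●
○○●●
○●○●
t=20: ●○○●
●○●●
●●○●
○○○●
t=21: ○○○●
○●●●
○●○●
○○○●
t=22: ○○○●
○○●●
●○●●
○●○●
t=23: ○○○●
○○○●
●●○○
○●●●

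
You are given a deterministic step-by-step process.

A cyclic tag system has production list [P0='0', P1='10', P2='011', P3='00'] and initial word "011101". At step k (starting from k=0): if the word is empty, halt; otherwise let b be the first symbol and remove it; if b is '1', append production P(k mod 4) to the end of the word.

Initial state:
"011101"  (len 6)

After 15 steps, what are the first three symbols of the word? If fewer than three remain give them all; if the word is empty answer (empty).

[0] "011101"  (len 6)
[1] "11101"  (len 5)
[2] "110110"  (len 6)
[3] "10110011"  (len 8)
[4] "011001100"  (len 9)
[5] "11001100"  (len 8)
[6] "100110010"  (len 9)
[7] "00110010011"  (len 11)
[8] "0110010011"  (len 10)
[9] "110010011"  (len 9)
[10] "1001001110"  (len 10)
[11] "001001110011"  (len 12)
[12] "01001110011"  (len 11)
[13] "1001110011"  (len 10)
[14] "00111001110"  (len 11)
[15] "0111001110"  (len 10)

011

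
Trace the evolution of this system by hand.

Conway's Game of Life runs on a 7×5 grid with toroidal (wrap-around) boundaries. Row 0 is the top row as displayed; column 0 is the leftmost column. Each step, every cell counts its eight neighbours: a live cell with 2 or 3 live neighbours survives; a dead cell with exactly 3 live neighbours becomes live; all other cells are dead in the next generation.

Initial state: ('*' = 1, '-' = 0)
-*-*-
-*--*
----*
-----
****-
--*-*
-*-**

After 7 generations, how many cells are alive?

k=0  -*-*-
-*--*
----*
-----
****-
--*-*
-*-**
k=1  -*-*-
--***
*----
*****
*****
-----
-*--*
k=2  -*---
*****
-----
-----
-----
-----
*-*--
k=3  -----
*****
*****
-----
-----
-----
-*---
k=4  ---**
-----
-----
*****
-----
-----
-----
k=5  -----
-----
*****
*****
*****
-----
-----
k=6  -----
*****
-----
-----
-----
*****
-----
k=7  *****
*****
*****
-----
*****
*****
*****

30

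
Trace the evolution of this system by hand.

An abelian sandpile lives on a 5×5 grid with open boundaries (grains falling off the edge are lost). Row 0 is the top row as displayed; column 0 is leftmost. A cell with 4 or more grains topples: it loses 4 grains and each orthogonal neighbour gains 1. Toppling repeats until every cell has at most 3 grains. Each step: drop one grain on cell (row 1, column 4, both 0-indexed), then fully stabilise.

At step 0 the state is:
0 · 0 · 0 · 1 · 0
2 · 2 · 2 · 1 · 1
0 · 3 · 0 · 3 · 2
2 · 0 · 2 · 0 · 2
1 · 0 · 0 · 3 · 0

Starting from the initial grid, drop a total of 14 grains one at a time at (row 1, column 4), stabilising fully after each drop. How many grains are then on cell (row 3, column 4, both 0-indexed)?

k=0  0 · 0 · 0 · 1 · 0
2 · 2 · 2 · 1 · 1
0 · 3 · 0 · 3 · 2
2 · 0 · 2 · 0 · 2
1 · 0 · 0 · 3 · 0
k=1  0 · 0 · 0 · 1 · 0
2 · 2 · 2 · 1 · 2
0 · 3 · 0 · 3 · 2
2 · 0 · 2 · 0 · 2
1 · 0 · 0 · 3 · 0
k=2  0 · 0 · 0 · 1 · 0
2 · 2 · 2 · 1 · 3
0 · 3 · 0 · 3 · 2
2 · 0 · 2 · 0 · 2
1 · 0 · 0 · 3 · 0
k=3  0 · 0 · 0 · 1 · 1
2 · 2 · 2 · 2 · 0
0 · 3 · 0 · 3 · 3
2 · 0 · 2 · 0 · 2
1 · 0 · 0 · 3 · 0
k=4  0 · 0 · 0 · 1 · 1
2 · 2 · 2 · 2 · 1
0 · 3 · 0 · 3 · 3
2 · 0 · 2 · 0 · 2
1 · 0 · 0 · 3 · 0
k=5  0 · 0 · 0 · 1 · 1
2 · 2 · 2 · 2 · 2
0 · 3 · 0 · 3 · 3
2 · 0 · 2 · 0 · 2
1 · 0 · 0 · 3 · 0
k=6  0 · 0 · 0 · 1 · 1
2 · 2 · 2 · 2 · 3
0 · 3 · 0 · 3 · 3
2 · 0 · 2 · 0 · 2
1 · 0 · 0 · 3 · 0
k=7  0 · 0 · 0 · 2 · 2
2 · 2 · 3 · 0 · 2
0 · 3 · 1 · 1 · 1
2 · 0 · 2 · 1 · 3
1 · 0 · 0 · 3 · 0
k=8  0 · 0 · 0 · 2 · 2
2 · 2 · 3 · 0 · 3
0 · 3 · 1 · 1 · 1
2 · 0 · 2 · 1 · 3
1 · 0 · 0 · 3 · 0
k=9  0 · 0 · 0 · 2 · 3
2 · 2 · 3 · 1 · 0
0 · 3 · 1 · 1 · 2
2 · 0 · 2 · 1 · 3
1 · 0 · 0 · 3 · 0
k=10  0 · 0 · 0 · 2 · 3
2 · 2 · 3 · 1 · 1
0 · 3 · 1 · 1 · 2
2 · 0 · 2 · 1 · 3
1 · 0 · 0 · 3 · 0
k=11  0 · 0 · 0 · 2 · 3
2 · 2 · 3 · 1 · 2
0 · 3 · 1 · 1 · 2
2 · 0 · 2 · 1 · 3
1 · 0 · 0 · 3 · 0
k=12  0 · 0 · 0 · 2 · 3
2 · 2 · 3 · 1 · 3
0 · 3 · 1 · 1 · 2
2 · 0 · 2 · 1 · 3
1 · 0 · 0 · 3 · 0
k=13  0 · 0 · 0 · 3 · 0
2 · 2 · 3 · 2 · 1
0 · 3 · 1 · 1 · 3
2 · 0 · 2 · 1 · 3
1 · 0 · 0 · 3 · 0
k=14  0 · 0 · 0 · 3 · 0
2 · 2 · 3 · 2 · 2
0 · 3 · 1 · 1 · 3
2 · 0 · 2 · 1 · 3
1 · 0 · 0 · 3 · 0

3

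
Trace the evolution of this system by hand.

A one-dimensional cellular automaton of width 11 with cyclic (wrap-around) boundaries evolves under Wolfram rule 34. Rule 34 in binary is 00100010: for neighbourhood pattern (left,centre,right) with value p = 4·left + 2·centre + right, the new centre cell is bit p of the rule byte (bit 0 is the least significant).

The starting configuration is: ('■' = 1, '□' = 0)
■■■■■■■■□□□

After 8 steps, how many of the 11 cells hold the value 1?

t=0: ■■■■■■■■□□□
t=1: □□□□□□□□□□■
t=2: □□□□□□□□□■□
t=3: □□□□□□□□■□□
t=4: □□□□□□□■□□□
t=5: □□□□□□■□□□□
t=6: □□□□□■□□□□□
t=7: □□□□■□□□□□□
t=8: □□□■□□□□□□□

1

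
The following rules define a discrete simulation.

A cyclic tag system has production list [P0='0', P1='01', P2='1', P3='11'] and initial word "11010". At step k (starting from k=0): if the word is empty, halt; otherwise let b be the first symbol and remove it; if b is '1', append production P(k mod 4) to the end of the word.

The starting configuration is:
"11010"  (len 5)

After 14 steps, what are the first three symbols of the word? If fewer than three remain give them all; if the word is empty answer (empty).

111

[0] "11010"  (len 5)
[1] "10100"  (len 5)
[2] "010001"  (len 6)
[3] "10001"  (len 5)
[4] "000111"  (len 6)
[5] "00111"  (len 5)
[6] "0111"  (len 4)
[7] "111"  (len 3)
[8] "1111"  (len 4)
[9] "1110"  (len 4)
[10] "11001"  (len 5)
[11] "10011"  (len 5)
[12] "001111"  (len 6)
[13] "01111"  (len 5)
[14] "1111"  (len 4)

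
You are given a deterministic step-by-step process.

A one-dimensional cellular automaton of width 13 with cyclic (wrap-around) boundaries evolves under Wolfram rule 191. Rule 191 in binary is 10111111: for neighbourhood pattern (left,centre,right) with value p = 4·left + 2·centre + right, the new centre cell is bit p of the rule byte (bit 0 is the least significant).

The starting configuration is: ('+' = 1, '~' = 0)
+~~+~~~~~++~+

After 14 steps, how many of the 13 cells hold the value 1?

11

[0] +~~+~~~~~++~+
[1] ~+++++++++~++
[2] +++++++++~++~
[3] ++++++++~++~+
[4] +++++++~++~++
[5] ++++++~++~+++
[6] +++++~++~++++
[7] ++++~++~+++++
[8] +++~++~++++++
[9] ++~++~+++++++
[10] +~++~++++++++
[11] ~++~+++++++++
[12] ++~+++++++++~
[13] +~+++++++++~+
[14] ~+++++++++~++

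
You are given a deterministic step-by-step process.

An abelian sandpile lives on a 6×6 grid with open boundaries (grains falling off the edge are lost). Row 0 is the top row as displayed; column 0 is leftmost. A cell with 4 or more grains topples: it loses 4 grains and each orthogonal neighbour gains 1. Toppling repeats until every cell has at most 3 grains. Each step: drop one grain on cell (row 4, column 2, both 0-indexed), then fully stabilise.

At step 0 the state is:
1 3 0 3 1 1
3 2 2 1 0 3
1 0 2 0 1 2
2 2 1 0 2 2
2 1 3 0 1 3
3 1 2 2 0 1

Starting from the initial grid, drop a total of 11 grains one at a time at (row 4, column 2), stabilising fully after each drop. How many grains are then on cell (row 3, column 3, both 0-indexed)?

2

0) 1 3 0 3 1 1
3 2 2 1 0 3
1 0 2 0 1 2
2 2 1 0 2 2
2 1 3 0 1 3
3 1 2 2 0 1
1) 1 3 0 3 1 1
3 2 2 1 0 3
1 0 2 0 1 2
2 2 2 0 2 2
2 2 0 1 1 3
3 1 3 2 0 1
2) 1 3 0 3 1 1
3 2 2 1 0 3
1 0 2 0 1 2
2 2 2 0 2 2
2 2 1 1 1 3
3 1 3 2 0 1
3) 1 3 0 3 1 1
3 2 2 1 0 3
1 0 2 0 1 2
2 2 2 0 2 2
2 2 2 1 1 3
3 1 3 2 0 1
4) 1 3 0 3 1 1
3 2 2 1 0 3
1 0 2 0 1 2
2 2 2 0 2 2
2 2 3 1 1 3
3 1 3 2 0 1
5) 1 3 0 3 1 1
3 2 2 1 0 3
1 0 2 0 1 2
2 2 3 0 2 2
2 3 1 2 1 3
3 2 0 3 0 1
6) 1 3 0 3 1 1
3 2 2 1 0 3
1 0 2 0 1 2
2 2 3 0 2 2
2 3 2 2 1 3
3 2 0 3 0 1
7) 1 3 0 3 1 1
3 2 2 1 0 3
1 0 2 0 1 2
2 2 3 0 2 2
2 3 3 2 1 3
3 2 0 3 0 1
8) 1 3 0 3 1 1
3 2 2 1 0 3
1 1 3 0 1 2
3 0 1 1 2 2
3 1 2 3 1 3
3 3 1 3 0 1
9) 1 3 0 3 1 1
3 2 2 1 0 3
1 1 3 0 1 2
3 0 1 1 2 2
3 1 3 3 1 3
3 3 1 3 0 1
10) 1 3 0 3 1 1
3 2 2 1 0 3
1 1 3 0 1 2
3 0 2 2 2 2
3 2 1 1 2 3
3 3 3 0 1 1
11) 1 3 0 3 1 1
3 2 2 1 0 3
1 1 3 0 1 2
3 0 2 2 2 2
3 2 2 1 2 3
3 3 3 0 1 1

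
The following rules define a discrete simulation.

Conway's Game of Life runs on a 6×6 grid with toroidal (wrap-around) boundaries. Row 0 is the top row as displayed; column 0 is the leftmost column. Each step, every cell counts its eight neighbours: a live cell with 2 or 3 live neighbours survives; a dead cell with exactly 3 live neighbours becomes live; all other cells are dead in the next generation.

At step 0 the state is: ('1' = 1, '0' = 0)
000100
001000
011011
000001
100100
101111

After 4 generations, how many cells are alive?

6

step 0: 000100
001000
011011
000001
100100
101111
step 1: 010001
011010
111111
011101
111100
111001
step 2: 000111
000000
000000
000000
000000
000111
step 3: 000101
000010
000000
000000
000010
000101
step 4: 000101
000010
000000
000000
000010
000101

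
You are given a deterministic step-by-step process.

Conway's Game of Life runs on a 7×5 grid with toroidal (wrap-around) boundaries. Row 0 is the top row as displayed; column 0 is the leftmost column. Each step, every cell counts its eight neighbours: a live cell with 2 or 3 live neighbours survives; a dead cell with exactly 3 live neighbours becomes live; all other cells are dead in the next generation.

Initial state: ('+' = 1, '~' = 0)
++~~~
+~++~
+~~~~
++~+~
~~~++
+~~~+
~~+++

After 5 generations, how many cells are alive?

10

0) ++~~~
+~++~
+~~~~
++~+~
~~~++
+~~~+
~~+++
1) +~~~~
+~+~~
+~~+~
++++~
~+++~
+~+~~
~~++~
2) ~~+++
+~~~~
+~~+~
+~~~~
~~~~~
~~~~+
~~+++
3) +++~~
+++~~
++~~~
~~~~+
~~~~~
~~~~+
+~+~~
4) ~~~++
~~~~+
~~+~+
+~~~~
~~~~~
~~~~~
+~+++
5) ~~+~~
+~~~+
+~~++
~~~~~
~~~~~
~~~++
+~+~~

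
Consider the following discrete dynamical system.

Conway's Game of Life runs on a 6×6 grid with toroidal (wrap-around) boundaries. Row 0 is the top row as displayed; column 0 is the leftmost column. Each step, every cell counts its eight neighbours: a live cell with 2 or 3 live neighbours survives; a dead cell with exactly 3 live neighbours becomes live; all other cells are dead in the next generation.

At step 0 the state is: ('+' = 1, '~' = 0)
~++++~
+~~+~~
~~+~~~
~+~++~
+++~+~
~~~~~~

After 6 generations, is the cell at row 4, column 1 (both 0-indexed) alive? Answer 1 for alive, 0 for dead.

0

t=0: ~++++~
+~~+~~
~~+~~~
~+~++~
+++~+~
~~~~~~
t=1: ~++++~
~~~~+~
~++~+~
+~~~++
+++~++
+~~~++
t=2: +++~~~
~~~~++
++~~+~
~~~~~~
~~~~~~
~~~~~~
t=3: ++~~~+
~~+++~
+~~~+~
~~~~~~
~~~~~~
~+~~~~
t=4: ++~+++
~~+++~
~~~~++
~~~~~~
~~~~~~
~+~~~~
t=5: ++~~~+
~++~~~
~~~~++
~~~~~~
~~~~~~
~++~++
t=6: ~~~+++
~++~+~
~~~~~~
~~~~~~
~~~~~~
~++~++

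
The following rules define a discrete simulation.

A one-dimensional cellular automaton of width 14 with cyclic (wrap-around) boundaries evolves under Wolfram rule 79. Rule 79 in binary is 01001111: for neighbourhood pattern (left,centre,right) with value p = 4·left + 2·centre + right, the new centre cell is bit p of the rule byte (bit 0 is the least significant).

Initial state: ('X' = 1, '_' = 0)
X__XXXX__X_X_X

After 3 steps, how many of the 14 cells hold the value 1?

gen 0: X__XXXX__X_X_X
gen 1: X_XX__X_XX_X_X
gen 2: X_XX_XX_XX_X_X
gen 3: X_XX_XX_XX_X_X

9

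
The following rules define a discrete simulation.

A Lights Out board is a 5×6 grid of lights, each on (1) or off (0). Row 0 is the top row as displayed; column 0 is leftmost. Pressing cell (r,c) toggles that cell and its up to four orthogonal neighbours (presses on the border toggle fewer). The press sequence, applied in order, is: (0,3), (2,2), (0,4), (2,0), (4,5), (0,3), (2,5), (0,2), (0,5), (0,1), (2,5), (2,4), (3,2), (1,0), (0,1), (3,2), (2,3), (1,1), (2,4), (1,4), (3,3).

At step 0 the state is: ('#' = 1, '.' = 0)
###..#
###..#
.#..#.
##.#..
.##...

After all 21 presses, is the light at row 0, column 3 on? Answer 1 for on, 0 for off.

0

0) ###..#
###..#
.#..#.
##.#..
.##...
1) ##.###
####.#
.#..#.
##.#..
.##...
2) ##.###
##.#.#
..###.
####..
.##...
3) ##....
##.###
..###.
####..
.##...
4) ##....
.#.###
#####.
.###..
.##...
5) ##....
.#.###
#####.
.###.#
.##.##
6) #####.
.#..##
#####.
.###.#
.##.##
7) #####.
.#..#.
####.#
.###..
.##.##
8) #...#.
.##.#.
####.#
.###..
.##.##
9) #....#
.##.##
####.#
.###..
.##.##
10) .##..#
..#.##
####.#
.###..
.##.##
11) .##..#
..#.#.
#####.
.###.#
.##.##
12) .##..#
..#...
###..#
.#####
.##.##
13) .##..#
..#...
##...#
....##
.#..##
14) ###..#
###...
.#...#
....##
.#..##
15) .....#
#.#...
.#...#
....##
.#..##
16) .....#
#.#...
.##..#
.#####
.##.##
17) .....#
#.##..
.#.###
.##.##
.##.##
18) .#...#
.#.#..
...###
.##.##
.##.##
19) .#...#
.#.##.
......
.##..#
.##.##
20) .#..##
.#...#
....#.
.##..#
.##.##
21) .#..##
.#...#
...##.
.#.###
.#####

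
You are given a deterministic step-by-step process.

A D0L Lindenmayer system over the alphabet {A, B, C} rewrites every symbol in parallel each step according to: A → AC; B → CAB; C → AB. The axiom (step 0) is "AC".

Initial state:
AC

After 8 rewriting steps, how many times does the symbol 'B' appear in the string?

gen 0: AC
gen 1: ACAB
gen 2: ACABACCAB
gen 3: ACABACCABACABABACCAB
gen 4: ACABACCABACABABACCABACABACCABACCABACABABACCAB
gen 5: ACABACCABACABABACCABACABACCABACCABACABABACCABACABACCABACABABACCABACABABACCABACABACCABACCABACABABACCAB
gen 6: ACABACCABACABABACCABACABACCABACCABACABABACCABACABACCABACAB…ABACABACCABACABABACCABACABABACCABACABACCABACCABACABABACCAB  (len 227)
gen 7: ACABACCABACABABACCABACABACCABACCABACABABACCABACABACCABACAB…ABACABACCABACABABACCABACABABACCABACABACCABACCABACABABACCAB  (len 510)
gen 8: ACABACCABACABABACCABACABACCABACCABACABABACCABACABACCABACAB…ABACABACCABACABABACCABACABABACCABACABACCABACCABACABABACCAB  (len 1146)

283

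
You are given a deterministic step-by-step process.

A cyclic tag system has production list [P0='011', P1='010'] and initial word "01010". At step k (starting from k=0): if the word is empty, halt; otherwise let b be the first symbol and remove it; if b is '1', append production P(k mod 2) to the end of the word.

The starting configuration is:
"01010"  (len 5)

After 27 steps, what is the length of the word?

11

t=0: "01010"  (len 5)
t=1: "1010"  (len 4)
t=2: "010010"  (len 6)
t=3: "10010"  (len 5)
t=4: "0010010"  (len 7)
t=5: "010010"  (len 6)
t=6: "10010"  (len 5)
t=7: "0010011"  (len 7)
t=8: "010011"  (len 6)
t=9: "10011"  (len 5)
t=10: "0011010"  (len 7)
t=11: "011010"  (len 6)
t=12: "11010"  (len 5)
t=13: "1010011"  (len 7)
t=14: "010011010"  (len 9)
t=15: "10011010"  (len 8)
t=16: "0011010010"  (len 10)
t=17: "011010010"  (len 9)
t=18: "11010010"  (len 8)
t=19: "1010010011"  (len 10)
t=20: "010010011010"  (len 12)
t=21: "10010011010"  (len 11)
t=22: "0010011010010"  (len 13)
t=23: "010011010010"  (len 12)
t=24: "10011010010"  (len 11)
t=25: "0011010010011"  (len 13)
t=26: "011010010011"  (len 12)
t=27: "11010010011"  (len 11)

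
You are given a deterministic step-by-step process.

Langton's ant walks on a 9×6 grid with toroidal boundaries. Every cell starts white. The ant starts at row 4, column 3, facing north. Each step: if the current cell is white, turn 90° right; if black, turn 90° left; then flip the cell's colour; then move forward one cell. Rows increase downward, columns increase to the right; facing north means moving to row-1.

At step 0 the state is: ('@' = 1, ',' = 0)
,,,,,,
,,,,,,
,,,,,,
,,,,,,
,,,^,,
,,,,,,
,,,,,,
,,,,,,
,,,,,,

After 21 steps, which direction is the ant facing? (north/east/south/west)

[0] ,,,,,,
,,,,,,
,,,,,,
,,,,,,
,,,^,,
,,,,,,
,,,,,,
,,,,,,
,,,,,,
[1] ,,,,,,
,,,,,,
,,,,,,
,,,,,,
,,,@>,
,,,,,,
,,,,,,
,,,,,,
,,,,,,
[2] ,,,,,,
,,,,,,
,,,,,,
,,,,,,
,,,@@,
,,,,v,
,,,,,,
,,,,,,
,,,,,,
[3] ,,,,,,
,,,,,,
,,,,,,
,,,,,,
,,,@@,
,,,<@,
,,,,,,
,,,,,,
,,,,,,
[4] ,,,,,,
,,,,,,
,,,,,,
,,,,,,
,,,^@,
,,,@@,
,,,,,,
,,,,,,
,,,,,,
[5] ,,,,,,
,,,,,,
,,,,,,
,,,,,,
,,<,@,
,,,@@,
,,,,,,
,,,,,,
,,,,,,
[6] ,,,,,,
,,,,,,
,,,,,,
,,^,,,
,,@,@,
,,,@@,
,,,,,,
,,,,,,
,,,,,,
[7] ,,,,,,
,,,,,,
,,,,,,
,,@>,,
,,@,@,
,,,@@,
,,,,,,
,,,,,,
,,,,,,
[8] ,,,,,,
,,,,,,
,,,,,,
,,@@,,
,,@v@,
,,,@@,
,,,,,,
,,,,,,
,,,,,,
[9] ,,,,,,
,,,,,,
,,,,,,
,,@@,,
,,<@@,
,,,@@,
,,,,,,
,,,,,,
,,,,,,
[10] ,,,,,,
,,,,,,
,,,,,,
,,@@,,
,,,@@,
,,v@@,
,,,,,,
,,,,,,
,,,,,,
[11] ,,,,,,
,,,,,,
,,,,,,
,,@@,,
,,,@@,
,<@@@,
,,,,,,
,,,,,,
,,,,,,
[12] ,,,,,,
,,,,,,
,,,,,,
,,@@,,
,^,@@,
,@@@@,
,,,,,,
,,,,,,
,,,,,,
[13] ,,,,,,
,,,,,,
,,,,,,
,,@@,,
,@>@@,
,@@@@,
,,,,,,
,,,,,,
,,,,,,
[14] ,,,,,,
,,,,,,
,,,,,,
,,@@,,
,@@@@,
,@v@@,
,,,,,,
,,,,,,
,,,,,,
[15] ,,,,,,
,,,,,,
,,,,,,
,,@@,,
,@@@@,
,@,>@,
,,,,,,
,,,,,,
,,,,,,
[16] ,,,,,,
,,,,,,
,,,,,,
,,@@,,
,@@^@,
,@,,@,
,,,,,,
,,,,,,
,,,,,,
[17] ,,,,,,
,,,,,,
,,,,,,
,,@@,,
,@<,@,
,@,,@,
,,,,,,
,,,,,,
,,,,,,
[18] ,,,,,,
,,,,,,
,,,,,,
,,@@,,
,@,,@,
,@v,@,
,,,,,,
,,,,,,
,,,,,,
[19] ,,,,,,
,,,,,,
,,,,,,
,,@@,,
,@,,@,
,<@,@,
,,,,,,
,,,,,,
,,,,,,
[20] ,,,,,,
,,,,,,
,,,,,,
,,@@,,
,@,,@,
,,@,@,
,v,,,,
,,,,,,
,,,,,,
[21] ,,,,,,
,,,,,,
,,,,,,
,,@@,,
,@,,@,
,,@,@,
<@,,,,
,,,,,,
,,,,,,

west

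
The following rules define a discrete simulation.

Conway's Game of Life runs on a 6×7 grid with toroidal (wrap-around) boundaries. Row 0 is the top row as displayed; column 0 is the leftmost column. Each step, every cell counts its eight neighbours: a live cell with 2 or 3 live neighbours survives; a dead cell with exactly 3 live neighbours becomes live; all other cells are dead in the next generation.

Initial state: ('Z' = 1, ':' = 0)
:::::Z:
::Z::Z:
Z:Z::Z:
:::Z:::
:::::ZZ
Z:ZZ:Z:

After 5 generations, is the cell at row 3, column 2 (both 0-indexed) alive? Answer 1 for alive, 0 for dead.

k=0  :::::Z:
::Z::Z:
Z:Z::Z:
:::Z:::
:::::ZZ
Z:ZZ:Z:
k=1  :ZZZ:Z:
:Z::ZZ:
:ZZZZ:Z
::::ZZ:
::ZZ:ZZ
:::::Z:
k=2  :ZZZ:ZZ
::::::Z
ZZZ:::Z
ZZ:::::
:::Z::Z
:Z:::Z:
k=3  :ZZ:ZZZ
:::Z:::
::Z:::Z
:::::::
:ZZ:::Z
:Z:Z:Z:
k=4  ZZ:::ZZ
ZZ:ZZ:Z
:::::::
ZZZ::::
ZZZ::::
:::Z:::
k=5  :Z:Z:Z:
:ZZ:Z::
:::Z::Z
Z:Z::::
Z::Z:::
:::::::

1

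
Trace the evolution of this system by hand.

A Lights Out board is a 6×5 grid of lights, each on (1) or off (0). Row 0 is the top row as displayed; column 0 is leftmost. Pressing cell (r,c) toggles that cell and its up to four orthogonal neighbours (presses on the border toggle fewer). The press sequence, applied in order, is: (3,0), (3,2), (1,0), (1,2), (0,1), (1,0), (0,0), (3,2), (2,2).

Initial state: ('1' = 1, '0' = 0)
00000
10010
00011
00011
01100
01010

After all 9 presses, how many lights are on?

13

0) 00000
10010
00011
00011
01100
01010
1) 00000
10010
10011
11011
11100
01010
2) 00000
10010
10111
10101
11000
01010
3) 10000
01010
00111
10101
11000
01010
4) 10100
00100
00011
10101
11000
01010
5) 01000
01100
00011
10101
11000
01010
6) 11000
10100
10011
10101
11000
01010
7) 00000
00100
10011
10101
11000
01010
8) 00000
00100
10111
11011
11100
01010
9) 00000
00000
11001
11111
11100
01010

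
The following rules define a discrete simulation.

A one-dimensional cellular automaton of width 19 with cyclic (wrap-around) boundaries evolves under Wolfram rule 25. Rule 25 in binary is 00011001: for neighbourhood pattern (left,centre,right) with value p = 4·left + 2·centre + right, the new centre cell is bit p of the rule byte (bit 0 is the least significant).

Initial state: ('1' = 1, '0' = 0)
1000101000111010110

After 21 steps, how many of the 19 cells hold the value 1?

gen 0: 1000101000111010110
gen 1: 0110000110100000100
gen 2: 0101110100011110011
gen 3: 0001000011010001010
gen 4: 1100111010001100001
gen 5: 0010100001101011101
gen 6: 1000011101000010000
gen 7: 0111010000111001110
gen 8: 0100001110100101001
gen 9: 0011101000010000100
gen 10: 1010000111001110011
gen 11: 0001110100101001010
gen 12: 1101000010000100001
gen 13: 0000111001110011101
gen 14: 1110100101001010000
gen 15: 1000010000100001110
gen 16: 0111001110011101000
gen 17: 0100101001010000111
gen 18: 0010000100001110100
gen 19: 1001110011101000011
gen 20: 0101001010000111010
gen 21: 0000100001110100001

6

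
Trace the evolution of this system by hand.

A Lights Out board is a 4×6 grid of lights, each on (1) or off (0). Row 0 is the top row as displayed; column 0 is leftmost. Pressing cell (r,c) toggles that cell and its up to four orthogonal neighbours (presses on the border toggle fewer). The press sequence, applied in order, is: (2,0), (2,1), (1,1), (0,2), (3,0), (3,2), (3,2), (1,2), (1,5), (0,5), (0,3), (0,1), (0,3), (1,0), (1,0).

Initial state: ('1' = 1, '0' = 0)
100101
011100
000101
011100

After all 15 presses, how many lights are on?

12

0) 100101
011100
000101
011100
1) 100101
111100
110101
111100
2) 100101
101100
001101
101100
3) 110101
010100
011101
101100
4) 101001
011100
011101
101100
5) 101001
011100
111101
011100
6) 101001
011100
110101
000000
7) 101001
011100
111101
011100
8) 100001
000000
110101
011100
9) 100000
000011
110100
011100
10) 100011
000010
110100
011100
11) 101101
000110
110100
011100
12) 010101
010110
110100
011100
13) 011011
010010
110100
011100
14) 111011
100010
010100
011100
15) 011011
010010
110100
011100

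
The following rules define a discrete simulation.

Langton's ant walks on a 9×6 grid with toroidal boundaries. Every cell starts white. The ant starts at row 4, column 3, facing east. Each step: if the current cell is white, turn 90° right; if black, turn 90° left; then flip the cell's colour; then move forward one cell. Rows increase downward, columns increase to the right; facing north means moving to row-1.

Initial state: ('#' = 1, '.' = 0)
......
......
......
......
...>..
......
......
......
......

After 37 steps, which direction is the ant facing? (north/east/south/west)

gen 0: ......
......
......
......
...>..
......
......
......
......
gen 1: ......
......
......
......
...#..
...v..
......
......
......
gen 2: ......
......
......
......
...#..
..<#..
......
......
......
gen 3: ......
......
......
......
..^#..
..##..
......
......
......
gen 4: ......
......
......
......
..#>..
..##..
......
......
......
gen 5: ......
......
......
...^..
..#...
..##..
......
......
......
gen 6: ......
......
......
...#>.
..#...
..##..
......
......
......
gen 7: ......
......
......
...##.
..#.v.
..##..
......
......
......
gen 8: ......
......
......
...##.
..#<#.
..##..
......
......
......
gen 9: ......
......
......
...^#.
..###.
..##..
......
......
......
gen 10: ......
......
......
..<.#.
..###.
..##..
......
......
......
gen 11: ......
......
..^...
..#.#.
..###.
..##..
......
......
......
gen 12: ......
......
..#>..
..#.#.
..###.
..##..
......
......
......
gen 13: ......
......
..##..
..#v#.
..###.
..##..
......
......
......
gen 14: ......
......
..##..
..<##.
..###.
..##..
......
......
......
gen 15: ......
......
..##..
...##.
..v##.
..##..
......
......
......
gen 16: ......
......
..##..
...##.
...>#.
..##..
......
......
......
gen 17: ......
......
..##..
...^#.
....#.
..##..
......
......
......
gen 18: ......
......
..##..
..<.#.
....#.
..##..
......
......
......
gen 19: ......
......
..^#..
..#.#.
....#.
..##..
......
......
......
gen 20: ......
......
.<.#..
..#.#.
....#.
..##..
......
......
......
gen 21: ......
.^....
.#.#..
..#.#.
....#.
..##..
......
......
......
gen 22: ......
.#>...
.#.#..
..#.#.
....#.
..##..
......
......
......
gen 23: ......
.##...
.#v#..
..#.#.
....#.
..##..
......
......
......
gen 24: ......
.##...
.<##..
..#.#.
....#.
..##..
......
......
......
gen 25: ......
.##...
..##..
.v#.#.
....#.
..##..
......
......
......
gen 26: ......
.##...
..##..
<##.#.
....#.
..##..
......
......
......
gen 27: ......
.##...
^.##..
###.#.
....#.
..##..
......
......
......
gen 28: ......
.##...
#>##..
###.#.
....#.
..##..
......
......
......
gen 29: ......
.##...
####..
#v#.#.
....#.
..##..
......
......
......
gen 30: ......
.##...
####..
#.>.#.
....#.
..##..
......
......
......
gen 31: ......
.##...
##^#..
#...#.
....#.
..##..
......
......
......
gen 32: ......
.##...
#<.#..
#...#.
....#.
..##..
......
......
......
gen 33: ......
.##...
#..#..
#v..#.
....#.
..##..
......
......
......
gen 34: ......
.##...
#..#..
<#..#.
....#.
..##..
......
......
......
gen 35: ......
.##...
#..#..
.#..#.
v...#.
..##..
......
......
......
gen 36: ......
.##...
#..#..
.#..#.
#...#<
..##..
......
......
......
gen 37: ......
.##...
#..#..
.#..#^
#...##
..##..
......
......
......

north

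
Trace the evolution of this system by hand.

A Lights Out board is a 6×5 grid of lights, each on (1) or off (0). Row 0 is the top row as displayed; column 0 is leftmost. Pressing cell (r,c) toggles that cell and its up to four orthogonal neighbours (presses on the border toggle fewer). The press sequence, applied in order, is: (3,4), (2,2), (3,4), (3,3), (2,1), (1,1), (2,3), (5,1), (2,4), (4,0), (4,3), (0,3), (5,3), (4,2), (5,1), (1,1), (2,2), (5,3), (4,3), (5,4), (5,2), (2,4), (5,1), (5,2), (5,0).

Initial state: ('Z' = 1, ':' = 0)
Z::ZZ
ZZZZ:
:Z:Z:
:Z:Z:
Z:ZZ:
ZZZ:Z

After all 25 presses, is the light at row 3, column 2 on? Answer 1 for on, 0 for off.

0

gen 0: Z::ZZ
ZZZZ:
:Z:Z:
:Z:Z:
Z:ZZ:
ZZZ:Z
gen 1: Z::ZZ
ZZZZ:
:Z:ZZ
:Z::Z
Z:ZZZ
ZZZ:Z
gen 2: Z::ZZ
ZZ:Z:
::Z:Z
:ZZ:Z
Z:ZZZ
ZZZ:Z
gen 3: Z::ZZ
ZZ:Z:
::Z::
:ZZZ:
Z:ZZ:
ZZZ:Z
gen 4: Z::ZZ
ZZ:Z:
::ZZ:
:Z::Z
Z:Z::
ZZZ:Z
gen 5: Z::ZZ
Z::Z:
ZZ:Z:
::::Z
Z:Z::
ZZZ:Z
gen 6: ZZ:ZZ
:ZZZ:
Z::Z:
::::Z
Z:Z::
ZZZ:Z
gen 7: ZZ:ZZ
:ZZ::
Z:Z:Z
:::ZZ
Z:Z::
ZZZ:Z
gen 8: ZZ:ZZ
:ZZ::
Z:Z:Z
:::ZZ
ZZZ::
::::Z
gen 9: ZZ:ZZ
:ZZ:Z
Z:ZZ:
:::Z:
ZZZ::
::::Z
gen 10: ZZ:ZZ
:ZZ:Z
Z:ZZ:
Z::Z:
::Z::
Z:::Z
gen 11: ZZ:ZZ
:ZZ:Z
Z:ZZ:
Z::::
:::ZZ
Z::ZZ
gen 12: ZZZ::
:ZZZZ
Z:ZZ:
Z::::
:::ZZ
Z::ZZ
gen 13: ZZZ::
:ZZZZ
Z:ZZ:
Z::::
::::Z
Z:Z::
gen 14: ZZZ::
:ZZZZ
Z:ZZ:
Z:Z::
:ZZZZ
Z::::
gen 15: ZZZ::
:ZZZZ
Z:ZZ:
Z:Z::
::ZZZ
:ZZ::
gen 16: Z:Z::
Z::ZZ
ZZZZ:
Z:Z::
::ZZZ
:ZZ::
gen 17: Z:Z::
Z:ZZZ
Z::::
Z::::
::ZZZ
:ZZ::
gen 18: Z:Z::
Z:ZZZ
Z::::
Z::::
::Z:Z
:Z:ZZ
gen 19: Z:Z::
Z:ZZZ
Z::::
Z::Z:
:::Z:
:Z::Z
gen 20: Z:Z::
Z:ZZZ
Z::::
Z::Z:
:::ZZ
:Z:Z:
gen 21: Z:Z::
Z:ZZZ
Z::::
Z::Z:
::ZZZ
::Z::
gen 22: Z:Z::
Z:ZZ:
Z::ZZ
Z::ZZ
::ZZZ
::Z::
gen 23: Z:Z::
Z:ZZ:
Z::ZZ
Z::ZZ
:ZZZZ
ZZ:::
gen 24: Z:Z::
Z:ZZ:
Z::ZZ
Z::ZZ
:Z:ZZ
Z:ZZ:
gen 25: Z:Z::
Z:ZZ:
Z::ZZ
Z::ZZ
ZZ:ZZ
:ZZZ:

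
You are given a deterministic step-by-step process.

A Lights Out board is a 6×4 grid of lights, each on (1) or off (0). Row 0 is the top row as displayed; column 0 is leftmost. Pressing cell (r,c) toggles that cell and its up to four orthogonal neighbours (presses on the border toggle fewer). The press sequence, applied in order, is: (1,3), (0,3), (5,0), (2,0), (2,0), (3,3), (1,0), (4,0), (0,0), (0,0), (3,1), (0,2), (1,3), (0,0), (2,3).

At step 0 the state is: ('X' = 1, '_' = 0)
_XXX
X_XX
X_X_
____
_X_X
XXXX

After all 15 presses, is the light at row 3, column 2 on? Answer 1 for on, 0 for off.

0

0) _XXX
X_XX
X_X_
____
_X_X
XXXX
1) _XX_
X___
X_XX
____
_X_X
XXXX
2) _X_X
X__X
X_XX
____
_X_X
XXXX
3) _X_X
X__X
X_XX
____
XX_X
__XX
4) _X_X
___X
_XXX
X___
XX_X
__XX
5) _X_X
X__X
X_XX
____
XX_X
__XX
6) _X_X
X__X
X_X_
__XX
XX__
__XX
7) XX_X
_X_X
__X_
__XX
XX__
__XX
8) XX_X
_X_X
__X_
X_XX
____
X_XX
9) ___X
XX_X
__X_
X_XX
____
X_XX
10) XX_X
_X_X
__X_
X_XX
____
X_XX
11) XX_X
_X_X
_XX_
_X_X
_X__
X_XX
12) X_X_
_XXX
_XX_
_X_X
_X__
X_XX
13) X_XX
_X__
_XXX
_X_X
_X__
X_XX
14) _XXX
XX__
_XXX
_X_X
_X__
X_XX
15) _XXX
XX_X
_X__
_X__
_X__
X_XX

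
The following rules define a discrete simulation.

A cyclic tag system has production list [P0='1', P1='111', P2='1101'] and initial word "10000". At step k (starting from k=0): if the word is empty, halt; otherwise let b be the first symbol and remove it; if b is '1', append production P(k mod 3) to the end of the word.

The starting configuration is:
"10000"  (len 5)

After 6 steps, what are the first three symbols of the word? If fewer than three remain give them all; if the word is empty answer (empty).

110

step 0: "10000"  (len 5)
step 1: "00001"  (len 5)
step 2: "0001"  (len 4)
step 3: "001"  (len 3)
step 4: "01"  (len 2)
step 5: "1"  (len 1)
step 6: "1101"  (len 4)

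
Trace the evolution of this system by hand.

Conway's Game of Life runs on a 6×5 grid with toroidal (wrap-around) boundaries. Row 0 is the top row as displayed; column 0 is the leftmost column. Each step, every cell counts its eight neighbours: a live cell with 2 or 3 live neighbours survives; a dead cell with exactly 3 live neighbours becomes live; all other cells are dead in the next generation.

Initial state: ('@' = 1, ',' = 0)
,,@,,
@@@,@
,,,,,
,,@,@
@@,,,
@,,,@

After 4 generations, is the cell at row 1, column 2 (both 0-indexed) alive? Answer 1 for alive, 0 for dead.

[0] ,,@,,
@@@,@
,,,,,
,,@,@
@@,,,
@,,,@
[1] ,,@,,
@@@@,
,,@,@
@@,,,
,@,@,
@,,,@
[2] ,,@,,
@,,,@
,,,,@
@@,@@
,@@,,
@@@@@
[3] ,,@,,
@,,@@
,@,,,
,@,@@
,,,,,
@,,,@
[4] ,@,,,
@@@@@
,@,,,
@,@,,
,,,@,
,,,,,

1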